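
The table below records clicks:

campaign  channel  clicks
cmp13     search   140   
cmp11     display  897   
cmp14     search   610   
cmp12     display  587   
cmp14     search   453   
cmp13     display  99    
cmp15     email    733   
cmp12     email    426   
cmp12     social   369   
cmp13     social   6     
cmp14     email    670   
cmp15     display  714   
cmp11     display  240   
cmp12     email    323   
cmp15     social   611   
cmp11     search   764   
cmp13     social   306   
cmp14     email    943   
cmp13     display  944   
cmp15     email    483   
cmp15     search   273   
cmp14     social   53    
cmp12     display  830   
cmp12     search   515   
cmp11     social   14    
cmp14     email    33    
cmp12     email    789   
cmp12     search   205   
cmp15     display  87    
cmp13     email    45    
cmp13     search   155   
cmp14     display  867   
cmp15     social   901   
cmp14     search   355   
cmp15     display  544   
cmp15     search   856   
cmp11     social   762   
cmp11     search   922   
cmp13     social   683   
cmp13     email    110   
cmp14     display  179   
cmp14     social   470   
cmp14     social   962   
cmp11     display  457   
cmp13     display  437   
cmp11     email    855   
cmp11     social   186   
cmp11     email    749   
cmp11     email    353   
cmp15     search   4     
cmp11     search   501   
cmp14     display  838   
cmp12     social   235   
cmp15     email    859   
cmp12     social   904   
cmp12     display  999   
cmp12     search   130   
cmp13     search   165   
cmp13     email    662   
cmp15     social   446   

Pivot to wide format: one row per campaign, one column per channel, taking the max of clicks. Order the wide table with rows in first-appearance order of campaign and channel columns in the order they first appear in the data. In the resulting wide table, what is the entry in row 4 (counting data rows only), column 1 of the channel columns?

515

With rows in first-appearance order of campaign, row 4 is campaign=cmp12. channel columns in first-appearance order: search, display, email, social; column 1 is search.
Long rows with campaign=cmp12, channel=search: max(515, 205, 130) = 515.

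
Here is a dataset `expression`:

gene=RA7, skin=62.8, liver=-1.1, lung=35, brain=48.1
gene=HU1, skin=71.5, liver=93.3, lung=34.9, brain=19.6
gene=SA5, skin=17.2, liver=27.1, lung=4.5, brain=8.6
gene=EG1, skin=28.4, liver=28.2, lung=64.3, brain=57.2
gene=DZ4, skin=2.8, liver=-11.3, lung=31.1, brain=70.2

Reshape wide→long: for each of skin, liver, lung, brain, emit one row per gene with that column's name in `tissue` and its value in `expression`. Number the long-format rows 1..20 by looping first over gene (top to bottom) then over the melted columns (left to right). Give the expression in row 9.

17.2

20 rows total (5 × 4). Row 9: index ⌊(9-1)/4⌋ = 2 into gene → SA5; (9-1) mod 4 = 0 into the melted columns → skin.
So row 9 is (SA5, skin, 17.2); expression = 17.2.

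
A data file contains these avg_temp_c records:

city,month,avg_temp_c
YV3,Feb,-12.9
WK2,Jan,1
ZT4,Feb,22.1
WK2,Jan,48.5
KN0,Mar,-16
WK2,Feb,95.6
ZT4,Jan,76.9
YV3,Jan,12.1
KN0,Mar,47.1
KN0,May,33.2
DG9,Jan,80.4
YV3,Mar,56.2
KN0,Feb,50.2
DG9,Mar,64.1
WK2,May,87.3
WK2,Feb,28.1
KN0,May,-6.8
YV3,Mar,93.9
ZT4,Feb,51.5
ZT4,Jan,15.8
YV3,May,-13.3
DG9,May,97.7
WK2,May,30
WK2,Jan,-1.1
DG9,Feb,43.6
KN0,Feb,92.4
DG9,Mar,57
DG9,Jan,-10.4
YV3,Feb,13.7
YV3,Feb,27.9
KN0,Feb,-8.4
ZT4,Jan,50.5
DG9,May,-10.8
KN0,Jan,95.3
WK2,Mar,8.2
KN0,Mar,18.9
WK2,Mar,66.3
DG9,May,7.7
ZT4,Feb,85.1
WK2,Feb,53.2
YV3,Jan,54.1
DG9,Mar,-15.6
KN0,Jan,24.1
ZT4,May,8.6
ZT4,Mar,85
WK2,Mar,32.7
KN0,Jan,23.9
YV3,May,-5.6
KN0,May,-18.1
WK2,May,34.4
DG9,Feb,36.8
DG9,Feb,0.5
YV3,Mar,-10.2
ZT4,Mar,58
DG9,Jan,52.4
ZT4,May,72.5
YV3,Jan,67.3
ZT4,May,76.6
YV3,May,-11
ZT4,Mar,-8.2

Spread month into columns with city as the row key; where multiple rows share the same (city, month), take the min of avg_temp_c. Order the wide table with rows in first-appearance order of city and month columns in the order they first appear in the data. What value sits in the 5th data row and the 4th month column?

With rows in first-appearance order of city, row 5 is city=DG9. month columns in first-appearance order: Feb, Jan, Mar, May; column 4 is May.
Long rows with city=DG9, month=May: min(97.7, -10.8, 7.7) = -10.8.

-10.8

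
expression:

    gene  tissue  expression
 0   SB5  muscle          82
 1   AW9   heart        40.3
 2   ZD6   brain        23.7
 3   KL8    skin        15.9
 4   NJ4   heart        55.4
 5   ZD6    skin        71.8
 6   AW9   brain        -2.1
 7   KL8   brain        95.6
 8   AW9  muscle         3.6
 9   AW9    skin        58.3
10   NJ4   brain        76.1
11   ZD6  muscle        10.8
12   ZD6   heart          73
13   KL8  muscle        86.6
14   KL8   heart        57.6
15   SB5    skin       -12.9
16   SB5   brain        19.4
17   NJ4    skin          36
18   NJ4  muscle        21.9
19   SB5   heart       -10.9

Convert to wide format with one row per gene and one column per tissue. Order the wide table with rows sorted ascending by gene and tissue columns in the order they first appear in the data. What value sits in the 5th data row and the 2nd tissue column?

73

With rows sorted ascending by gene, row 5 is gene=ZD6. tissue columns in first-appearance order: muscle, heart, brain, skin; column 2 is heart.
Long rows with gene=ZD6, tissue=heart: expression = 73.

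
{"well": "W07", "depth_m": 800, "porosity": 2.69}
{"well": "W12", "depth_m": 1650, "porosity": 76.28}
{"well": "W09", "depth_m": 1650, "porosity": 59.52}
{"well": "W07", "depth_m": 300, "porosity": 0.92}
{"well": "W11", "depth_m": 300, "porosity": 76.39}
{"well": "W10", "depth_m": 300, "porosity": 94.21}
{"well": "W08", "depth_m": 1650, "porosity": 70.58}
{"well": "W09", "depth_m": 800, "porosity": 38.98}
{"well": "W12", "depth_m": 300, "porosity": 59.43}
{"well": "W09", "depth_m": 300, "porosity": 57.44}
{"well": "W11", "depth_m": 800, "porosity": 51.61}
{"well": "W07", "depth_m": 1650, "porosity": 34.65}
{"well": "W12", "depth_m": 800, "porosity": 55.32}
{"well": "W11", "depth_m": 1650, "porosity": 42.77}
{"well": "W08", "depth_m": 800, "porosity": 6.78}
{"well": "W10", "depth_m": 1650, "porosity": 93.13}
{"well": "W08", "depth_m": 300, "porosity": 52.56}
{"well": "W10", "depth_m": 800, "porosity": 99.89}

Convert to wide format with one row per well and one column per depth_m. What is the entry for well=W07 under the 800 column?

2.69

Wide layout: rows indexed by well, columns are the 3 distinct depth_m values (800, 1650, 300).
Cell (well=W07, depth_m=800) draws from the long row where well=W07 and depth_m=800, which has porosity=2.69.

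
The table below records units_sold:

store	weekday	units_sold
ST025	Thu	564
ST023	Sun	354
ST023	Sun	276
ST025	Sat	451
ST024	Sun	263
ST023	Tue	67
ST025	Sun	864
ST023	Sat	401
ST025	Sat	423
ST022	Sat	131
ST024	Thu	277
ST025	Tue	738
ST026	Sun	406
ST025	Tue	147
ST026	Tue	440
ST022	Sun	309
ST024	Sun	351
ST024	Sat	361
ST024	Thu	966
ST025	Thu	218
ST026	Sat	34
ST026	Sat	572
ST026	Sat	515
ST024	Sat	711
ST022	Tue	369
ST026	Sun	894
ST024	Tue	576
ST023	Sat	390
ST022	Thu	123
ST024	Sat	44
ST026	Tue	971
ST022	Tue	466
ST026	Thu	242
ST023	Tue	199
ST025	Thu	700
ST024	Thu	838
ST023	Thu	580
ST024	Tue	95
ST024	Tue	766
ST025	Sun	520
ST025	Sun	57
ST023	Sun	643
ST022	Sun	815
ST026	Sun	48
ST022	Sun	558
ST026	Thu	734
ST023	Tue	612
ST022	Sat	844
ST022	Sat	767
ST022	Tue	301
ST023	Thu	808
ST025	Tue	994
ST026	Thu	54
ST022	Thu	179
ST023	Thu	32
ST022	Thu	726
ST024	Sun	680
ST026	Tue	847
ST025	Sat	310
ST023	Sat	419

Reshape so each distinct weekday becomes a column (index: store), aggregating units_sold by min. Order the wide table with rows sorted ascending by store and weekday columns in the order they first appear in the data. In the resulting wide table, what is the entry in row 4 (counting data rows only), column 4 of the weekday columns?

147

With rows sorted ascending by store, row 4 is store=ST025. weekday columns in first-appearance order: Thu, Sun, Sat, Tue; column 4 is Tue.
Long rows with store=ST025, weekday=Tue: min(738, 147, 994) = 147.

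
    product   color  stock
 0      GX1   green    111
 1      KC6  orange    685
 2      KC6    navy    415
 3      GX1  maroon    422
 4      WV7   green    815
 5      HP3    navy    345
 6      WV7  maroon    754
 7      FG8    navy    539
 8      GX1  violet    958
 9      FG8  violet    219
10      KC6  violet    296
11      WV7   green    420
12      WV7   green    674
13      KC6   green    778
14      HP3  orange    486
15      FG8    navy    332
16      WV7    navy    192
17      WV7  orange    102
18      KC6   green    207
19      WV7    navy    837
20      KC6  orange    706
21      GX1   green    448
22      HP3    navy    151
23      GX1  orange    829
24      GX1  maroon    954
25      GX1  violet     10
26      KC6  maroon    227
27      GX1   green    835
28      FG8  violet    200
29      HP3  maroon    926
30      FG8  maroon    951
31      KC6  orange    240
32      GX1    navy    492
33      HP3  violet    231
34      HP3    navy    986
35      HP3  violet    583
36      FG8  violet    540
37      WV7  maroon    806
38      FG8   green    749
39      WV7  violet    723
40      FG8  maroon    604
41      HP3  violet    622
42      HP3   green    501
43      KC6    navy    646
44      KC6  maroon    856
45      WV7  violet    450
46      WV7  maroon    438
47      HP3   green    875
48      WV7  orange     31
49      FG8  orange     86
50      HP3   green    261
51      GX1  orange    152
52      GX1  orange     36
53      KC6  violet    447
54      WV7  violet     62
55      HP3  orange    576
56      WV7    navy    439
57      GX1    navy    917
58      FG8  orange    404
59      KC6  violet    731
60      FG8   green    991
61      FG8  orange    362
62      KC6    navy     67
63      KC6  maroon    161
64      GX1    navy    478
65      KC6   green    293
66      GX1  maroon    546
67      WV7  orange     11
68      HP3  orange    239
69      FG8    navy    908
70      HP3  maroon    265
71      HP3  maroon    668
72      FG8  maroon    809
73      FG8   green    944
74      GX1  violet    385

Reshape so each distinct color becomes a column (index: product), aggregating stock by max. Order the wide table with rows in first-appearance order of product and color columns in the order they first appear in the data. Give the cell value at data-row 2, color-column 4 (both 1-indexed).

856

With rows in first-appearance order of product, row 2 is product=KC6. color columns in first-appearance order: green, orange, navy, maroon, violet; column 4 is maroon.
Long rows with product=KC6, color=maroon: max(227, 856, 161) = 856.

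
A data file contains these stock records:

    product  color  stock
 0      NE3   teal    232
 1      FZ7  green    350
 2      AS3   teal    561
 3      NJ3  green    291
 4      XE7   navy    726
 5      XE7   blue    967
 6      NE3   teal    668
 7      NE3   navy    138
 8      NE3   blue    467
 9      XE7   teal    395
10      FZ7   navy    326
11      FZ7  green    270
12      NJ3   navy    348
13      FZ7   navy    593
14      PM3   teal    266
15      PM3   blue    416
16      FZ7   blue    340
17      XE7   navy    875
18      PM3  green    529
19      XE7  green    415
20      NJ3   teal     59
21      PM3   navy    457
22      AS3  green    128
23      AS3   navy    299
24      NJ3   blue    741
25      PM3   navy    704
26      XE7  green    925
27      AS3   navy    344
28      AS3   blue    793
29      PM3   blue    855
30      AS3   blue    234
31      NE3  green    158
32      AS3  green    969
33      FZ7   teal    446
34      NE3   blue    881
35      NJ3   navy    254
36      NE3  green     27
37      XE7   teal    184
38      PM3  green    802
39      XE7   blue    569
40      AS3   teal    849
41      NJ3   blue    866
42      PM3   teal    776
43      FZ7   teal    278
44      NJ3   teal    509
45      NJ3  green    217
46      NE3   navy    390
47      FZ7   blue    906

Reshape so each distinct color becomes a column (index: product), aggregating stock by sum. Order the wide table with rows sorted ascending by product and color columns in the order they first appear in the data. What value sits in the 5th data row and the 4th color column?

1271

With rows sorted ascending by product, row 5 is product=PM3. color columns in first-appearance order: teal, green, navy, blue; column 4 is blue.
Long rows with product=PM3, color=blue: 416 + 855 = 1271.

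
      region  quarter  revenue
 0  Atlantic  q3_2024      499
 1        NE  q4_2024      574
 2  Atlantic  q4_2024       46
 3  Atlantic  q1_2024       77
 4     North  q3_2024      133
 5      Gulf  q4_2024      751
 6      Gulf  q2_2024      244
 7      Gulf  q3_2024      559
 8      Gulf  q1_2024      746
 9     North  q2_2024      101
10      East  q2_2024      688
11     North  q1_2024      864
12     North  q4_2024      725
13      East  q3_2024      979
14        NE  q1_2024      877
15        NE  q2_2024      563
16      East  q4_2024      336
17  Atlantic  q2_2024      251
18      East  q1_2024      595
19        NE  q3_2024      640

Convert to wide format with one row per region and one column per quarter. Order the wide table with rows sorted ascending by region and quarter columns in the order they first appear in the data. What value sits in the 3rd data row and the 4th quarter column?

With rows sorted ascending by region, row 3 is region=Gulf. quarter columns in first-appearance order: q3_2024, q4_2024, q1_2024, q2_2024; column 4 is q2_2024.
Long rows with region=Gulf, quarter=q2_2024: revenue = 244.

244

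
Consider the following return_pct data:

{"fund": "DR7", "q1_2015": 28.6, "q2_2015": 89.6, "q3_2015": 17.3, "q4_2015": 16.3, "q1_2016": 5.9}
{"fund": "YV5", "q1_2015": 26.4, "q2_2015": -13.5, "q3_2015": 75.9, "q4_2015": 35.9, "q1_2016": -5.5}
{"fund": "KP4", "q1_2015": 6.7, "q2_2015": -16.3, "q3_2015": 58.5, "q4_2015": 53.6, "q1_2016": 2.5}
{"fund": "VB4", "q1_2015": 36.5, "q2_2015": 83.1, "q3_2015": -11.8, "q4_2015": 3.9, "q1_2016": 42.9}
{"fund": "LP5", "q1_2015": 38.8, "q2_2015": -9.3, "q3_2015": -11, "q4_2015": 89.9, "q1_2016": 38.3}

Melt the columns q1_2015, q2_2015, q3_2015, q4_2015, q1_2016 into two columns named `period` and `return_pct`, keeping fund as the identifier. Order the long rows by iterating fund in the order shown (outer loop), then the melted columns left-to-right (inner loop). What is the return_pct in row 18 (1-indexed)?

-11.8

25 rows total (5 × 5). Row 18: index ⌊(18-1)/5⌋ = 3 into fund → VB4; (18-1) mod 5 = 2 into the melted columns → q3_2015.
So row 18 is (VB4, q3_2015, -11.8); return_pct = -11.8.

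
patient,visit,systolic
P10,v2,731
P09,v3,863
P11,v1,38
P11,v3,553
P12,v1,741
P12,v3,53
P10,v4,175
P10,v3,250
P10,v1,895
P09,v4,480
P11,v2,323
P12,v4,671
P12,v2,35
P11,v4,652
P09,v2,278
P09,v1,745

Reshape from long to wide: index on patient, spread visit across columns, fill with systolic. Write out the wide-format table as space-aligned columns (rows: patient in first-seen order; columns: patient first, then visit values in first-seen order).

Columns: patient plus the 4 distinct visit values (v2, v3, v1, v4).
For example, row P10 column v2 takes systolic=731 from the long row (P10, v2).

patient  v2   v3   v1   v4 
P10      731  250  895  175
P09      278  863  745  480
P11      323  553  38   652
P12      35   53   741  671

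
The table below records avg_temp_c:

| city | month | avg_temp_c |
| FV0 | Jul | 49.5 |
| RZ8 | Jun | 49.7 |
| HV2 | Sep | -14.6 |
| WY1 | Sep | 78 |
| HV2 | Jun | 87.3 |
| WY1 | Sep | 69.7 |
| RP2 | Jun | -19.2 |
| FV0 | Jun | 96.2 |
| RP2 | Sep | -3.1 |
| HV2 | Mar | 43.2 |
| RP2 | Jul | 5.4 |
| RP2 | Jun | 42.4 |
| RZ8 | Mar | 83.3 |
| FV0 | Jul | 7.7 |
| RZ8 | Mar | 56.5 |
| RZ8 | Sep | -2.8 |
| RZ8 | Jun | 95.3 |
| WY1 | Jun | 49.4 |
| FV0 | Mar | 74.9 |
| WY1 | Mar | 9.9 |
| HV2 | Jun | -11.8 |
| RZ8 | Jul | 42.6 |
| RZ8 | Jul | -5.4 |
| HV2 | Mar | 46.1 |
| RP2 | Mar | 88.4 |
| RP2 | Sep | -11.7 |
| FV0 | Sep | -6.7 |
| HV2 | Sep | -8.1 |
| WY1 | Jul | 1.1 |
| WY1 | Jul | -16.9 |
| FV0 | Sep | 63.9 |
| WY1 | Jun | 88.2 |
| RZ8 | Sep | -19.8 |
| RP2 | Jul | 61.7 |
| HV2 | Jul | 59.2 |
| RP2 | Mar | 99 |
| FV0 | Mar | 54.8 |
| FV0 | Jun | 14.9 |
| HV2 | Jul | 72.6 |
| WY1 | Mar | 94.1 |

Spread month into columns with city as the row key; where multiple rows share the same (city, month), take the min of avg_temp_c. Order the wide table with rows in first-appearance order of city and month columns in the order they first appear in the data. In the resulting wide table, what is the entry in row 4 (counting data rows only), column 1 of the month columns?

With rows in first-appearance order of city, row 4 is city=WY1. month columns in first-appearance order: Jul, Jun, Sep, Mar; column 1 is Jul.
Long rows with city=WY1, month=Jul: min(1.1, -16.9) = -16.9.

-16.9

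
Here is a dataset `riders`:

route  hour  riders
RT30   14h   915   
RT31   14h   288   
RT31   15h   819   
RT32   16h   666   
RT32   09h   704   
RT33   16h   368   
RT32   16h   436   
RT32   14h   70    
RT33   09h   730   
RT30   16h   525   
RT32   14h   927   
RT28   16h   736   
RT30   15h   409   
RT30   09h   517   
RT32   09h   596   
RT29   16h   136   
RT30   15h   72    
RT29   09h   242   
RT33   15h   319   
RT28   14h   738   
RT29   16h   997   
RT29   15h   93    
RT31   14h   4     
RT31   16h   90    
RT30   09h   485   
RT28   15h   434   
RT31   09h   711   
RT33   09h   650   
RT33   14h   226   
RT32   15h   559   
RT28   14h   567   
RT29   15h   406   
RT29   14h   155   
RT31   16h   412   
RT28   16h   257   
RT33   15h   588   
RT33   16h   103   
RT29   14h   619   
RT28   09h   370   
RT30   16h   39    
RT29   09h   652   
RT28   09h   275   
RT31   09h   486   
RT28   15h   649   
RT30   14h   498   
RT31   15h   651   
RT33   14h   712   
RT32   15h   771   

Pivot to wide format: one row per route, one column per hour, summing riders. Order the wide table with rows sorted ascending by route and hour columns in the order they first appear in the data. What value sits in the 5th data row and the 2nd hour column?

With rows sorted ascending by route, row 5 is route=RT32. hour columns in first-appearance order: 14h, 15h, 16h, 09h; column 2 is 15h.
Long rows with route=RT32, hour=15h: 559 + 771 = 1330.

1330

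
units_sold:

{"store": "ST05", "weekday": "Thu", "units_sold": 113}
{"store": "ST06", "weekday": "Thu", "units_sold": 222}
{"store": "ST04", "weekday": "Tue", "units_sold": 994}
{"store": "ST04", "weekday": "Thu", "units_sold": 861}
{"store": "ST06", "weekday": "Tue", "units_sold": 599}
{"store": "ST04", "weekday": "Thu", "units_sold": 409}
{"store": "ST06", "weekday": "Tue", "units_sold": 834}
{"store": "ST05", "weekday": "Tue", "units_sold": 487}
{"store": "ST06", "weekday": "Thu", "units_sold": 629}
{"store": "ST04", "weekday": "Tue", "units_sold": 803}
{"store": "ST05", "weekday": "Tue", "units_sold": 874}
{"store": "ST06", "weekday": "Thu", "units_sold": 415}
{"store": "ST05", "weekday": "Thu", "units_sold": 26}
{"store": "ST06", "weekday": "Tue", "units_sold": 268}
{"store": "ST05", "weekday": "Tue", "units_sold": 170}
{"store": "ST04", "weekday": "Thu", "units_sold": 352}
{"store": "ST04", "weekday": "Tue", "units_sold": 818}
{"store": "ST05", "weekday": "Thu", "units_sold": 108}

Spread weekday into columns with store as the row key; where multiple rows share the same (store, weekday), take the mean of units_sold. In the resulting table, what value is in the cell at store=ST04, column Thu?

540.67

Rows with store=ST04 and weekday=Thu: units_sold values are 861, 409, 352.
(861 + 409 + 352) / 3 = 540.67.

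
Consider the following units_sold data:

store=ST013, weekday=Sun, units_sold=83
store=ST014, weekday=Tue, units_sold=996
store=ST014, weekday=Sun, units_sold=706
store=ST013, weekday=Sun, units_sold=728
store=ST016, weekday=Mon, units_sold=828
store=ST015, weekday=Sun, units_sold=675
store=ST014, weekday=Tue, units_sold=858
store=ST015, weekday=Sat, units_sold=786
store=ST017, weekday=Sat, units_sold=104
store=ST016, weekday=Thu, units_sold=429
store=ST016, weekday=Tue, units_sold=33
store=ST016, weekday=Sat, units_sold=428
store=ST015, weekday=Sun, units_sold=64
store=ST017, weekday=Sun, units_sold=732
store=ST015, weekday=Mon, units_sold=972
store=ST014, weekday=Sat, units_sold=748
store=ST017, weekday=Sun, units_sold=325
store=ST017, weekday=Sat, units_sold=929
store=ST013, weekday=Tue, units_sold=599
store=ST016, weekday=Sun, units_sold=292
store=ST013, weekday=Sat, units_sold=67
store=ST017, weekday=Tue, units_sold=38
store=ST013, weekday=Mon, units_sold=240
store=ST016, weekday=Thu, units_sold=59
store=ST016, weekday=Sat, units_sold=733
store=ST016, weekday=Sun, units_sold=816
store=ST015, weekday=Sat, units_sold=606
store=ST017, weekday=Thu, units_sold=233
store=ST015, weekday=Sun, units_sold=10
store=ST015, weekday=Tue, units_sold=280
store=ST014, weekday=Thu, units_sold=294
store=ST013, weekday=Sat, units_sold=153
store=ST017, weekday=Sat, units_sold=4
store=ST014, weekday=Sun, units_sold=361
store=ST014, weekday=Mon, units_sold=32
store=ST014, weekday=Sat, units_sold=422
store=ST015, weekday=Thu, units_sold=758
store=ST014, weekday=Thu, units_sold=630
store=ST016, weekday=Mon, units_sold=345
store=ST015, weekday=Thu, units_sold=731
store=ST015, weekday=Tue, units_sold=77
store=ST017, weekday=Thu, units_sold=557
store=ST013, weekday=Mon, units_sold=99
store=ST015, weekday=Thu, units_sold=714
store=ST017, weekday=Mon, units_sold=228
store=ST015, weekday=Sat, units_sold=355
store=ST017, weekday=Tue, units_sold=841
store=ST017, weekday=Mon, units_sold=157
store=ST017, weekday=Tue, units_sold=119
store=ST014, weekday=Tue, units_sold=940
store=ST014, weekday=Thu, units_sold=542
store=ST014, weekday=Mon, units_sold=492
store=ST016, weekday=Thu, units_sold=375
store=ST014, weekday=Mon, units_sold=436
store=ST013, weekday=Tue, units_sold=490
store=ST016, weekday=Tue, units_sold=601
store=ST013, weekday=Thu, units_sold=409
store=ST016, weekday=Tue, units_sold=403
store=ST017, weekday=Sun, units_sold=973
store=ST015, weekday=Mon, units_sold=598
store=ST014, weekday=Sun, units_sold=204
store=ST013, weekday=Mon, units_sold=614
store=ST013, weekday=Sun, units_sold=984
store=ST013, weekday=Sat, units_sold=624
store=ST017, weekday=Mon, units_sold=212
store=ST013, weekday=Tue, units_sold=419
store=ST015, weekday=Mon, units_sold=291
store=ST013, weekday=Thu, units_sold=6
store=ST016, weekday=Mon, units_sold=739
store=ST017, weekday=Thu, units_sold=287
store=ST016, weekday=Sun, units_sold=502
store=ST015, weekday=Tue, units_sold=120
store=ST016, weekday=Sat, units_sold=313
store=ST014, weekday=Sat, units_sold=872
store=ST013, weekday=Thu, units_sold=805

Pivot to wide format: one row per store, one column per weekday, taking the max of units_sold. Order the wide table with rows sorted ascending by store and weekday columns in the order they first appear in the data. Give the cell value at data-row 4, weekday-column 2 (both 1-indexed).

With rows sorted ascending by store, row 4 is store=ST016. weekday columns in first-appearance order: Sun, Tue, Mon, Sat, Thu; column 2 is Tue.
Long rows with store=ST016, weekday=Tue: max(33, 601, 403) = 601.

601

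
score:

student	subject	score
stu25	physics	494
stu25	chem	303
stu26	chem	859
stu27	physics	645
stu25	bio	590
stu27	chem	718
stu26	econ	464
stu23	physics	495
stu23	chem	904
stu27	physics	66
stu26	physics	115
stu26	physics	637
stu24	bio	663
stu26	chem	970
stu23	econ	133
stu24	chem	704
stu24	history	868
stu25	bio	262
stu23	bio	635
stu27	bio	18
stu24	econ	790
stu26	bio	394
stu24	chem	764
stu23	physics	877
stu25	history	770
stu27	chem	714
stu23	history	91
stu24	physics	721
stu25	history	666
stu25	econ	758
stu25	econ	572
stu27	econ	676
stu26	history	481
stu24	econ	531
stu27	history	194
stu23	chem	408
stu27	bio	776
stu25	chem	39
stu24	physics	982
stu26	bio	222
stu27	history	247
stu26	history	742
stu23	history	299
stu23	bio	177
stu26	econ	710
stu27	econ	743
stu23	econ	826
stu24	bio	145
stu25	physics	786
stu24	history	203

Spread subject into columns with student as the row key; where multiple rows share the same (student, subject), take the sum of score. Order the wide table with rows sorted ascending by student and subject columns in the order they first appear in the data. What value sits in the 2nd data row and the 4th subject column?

1321

With rows sorted ascending by student, row 2 is student=stu24. subject columns in first-appearance order: physics, chem, bio, econ, history; column 4 is econ.
Long rows with student=stu24, subject=econ: 790 + 531 = 1321.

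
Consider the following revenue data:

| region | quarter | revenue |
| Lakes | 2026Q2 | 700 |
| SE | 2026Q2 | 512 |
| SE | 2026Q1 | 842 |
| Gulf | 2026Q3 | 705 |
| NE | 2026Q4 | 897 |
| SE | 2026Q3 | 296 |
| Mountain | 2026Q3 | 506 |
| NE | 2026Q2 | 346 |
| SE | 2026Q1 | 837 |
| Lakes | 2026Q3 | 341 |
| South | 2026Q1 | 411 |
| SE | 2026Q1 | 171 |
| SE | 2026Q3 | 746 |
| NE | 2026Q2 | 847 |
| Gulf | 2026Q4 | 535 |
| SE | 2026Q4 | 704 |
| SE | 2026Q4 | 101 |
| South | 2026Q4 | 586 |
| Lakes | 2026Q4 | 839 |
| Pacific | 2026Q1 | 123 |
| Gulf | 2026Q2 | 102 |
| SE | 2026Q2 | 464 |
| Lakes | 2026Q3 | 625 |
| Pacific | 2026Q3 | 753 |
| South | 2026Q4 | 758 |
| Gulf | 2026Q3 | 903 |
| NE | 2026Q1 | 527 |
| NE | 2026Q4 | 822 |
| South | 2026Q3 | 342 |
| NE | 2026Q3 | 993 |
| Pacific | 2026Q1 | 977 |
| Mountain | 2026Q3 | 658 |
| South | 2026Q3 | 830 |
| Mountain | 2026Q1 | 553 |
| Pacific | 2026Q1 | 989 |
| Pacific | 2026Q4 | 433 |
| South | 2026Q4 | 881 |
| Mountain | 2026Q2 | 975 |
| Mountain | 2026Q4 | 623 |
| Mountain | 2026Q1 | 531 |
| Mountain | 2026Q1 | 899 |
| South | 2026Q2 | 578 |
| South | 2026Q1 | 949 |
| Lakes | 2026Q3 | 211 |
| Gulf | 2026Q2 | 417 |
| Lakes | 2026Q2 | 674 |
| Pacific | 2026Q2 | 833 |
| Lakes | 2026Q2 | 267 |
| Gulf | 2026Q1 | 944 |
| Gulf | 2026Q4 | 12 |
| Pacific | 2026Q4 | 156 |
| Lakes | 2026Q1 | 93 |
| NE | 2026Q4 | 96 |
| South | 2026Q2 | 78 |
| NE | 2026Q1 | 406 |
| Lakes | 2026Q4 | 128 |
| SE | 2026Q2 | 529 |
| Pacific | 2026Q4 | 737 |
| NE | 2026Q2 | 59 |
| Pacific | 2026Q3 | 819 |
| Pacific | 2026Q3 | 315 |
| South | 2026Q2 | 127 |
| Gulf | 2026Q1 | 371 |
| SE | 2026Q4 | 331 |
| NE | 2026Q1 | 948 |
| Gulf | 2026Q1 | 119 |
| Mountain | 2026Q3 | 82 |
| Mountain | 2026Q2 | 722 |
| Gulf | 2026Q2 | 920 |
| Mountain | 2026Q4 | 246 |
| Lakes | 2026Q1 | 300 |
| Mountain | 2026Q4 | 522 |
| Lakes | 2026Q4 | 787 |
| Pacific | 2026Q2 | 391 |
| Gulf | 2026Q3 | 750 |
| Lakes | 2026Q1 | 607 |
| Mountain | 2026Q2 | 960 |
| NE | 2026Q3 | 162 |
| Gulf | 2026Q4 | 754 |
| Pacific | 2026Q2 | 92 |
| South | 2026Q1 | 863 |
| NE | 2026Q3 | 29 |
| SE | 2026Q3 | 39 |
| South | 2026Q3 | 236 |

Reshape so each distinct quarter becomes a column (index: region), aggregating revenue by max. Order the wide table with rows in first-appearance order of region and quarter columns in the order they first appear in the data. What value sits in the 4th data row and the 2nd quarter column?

948

With rows in first-appearance order of region, row 4 is region=NE. quarter columns in first-appearance order: 2026Q2, 2026Q1, 2026Q3, 2026Q4; column 2 is 2026Q1.
Long rows with region=NE, quarter=2026Q1: max(527, 406, 948) = 948.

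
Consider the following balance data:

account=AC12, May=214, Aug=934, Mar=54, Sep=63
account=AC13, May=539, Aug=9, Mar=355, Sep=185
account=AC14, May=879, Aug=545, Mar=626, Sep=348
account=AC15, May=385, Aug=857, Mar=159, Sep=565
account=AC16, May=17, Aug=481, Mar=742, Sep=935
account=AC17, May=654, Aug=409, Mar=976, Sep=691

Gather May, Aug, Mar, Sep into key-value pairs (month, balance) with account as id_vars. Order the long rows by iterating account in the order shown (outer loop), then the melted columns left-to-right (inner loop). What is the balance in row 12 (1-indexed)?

24 rows total (6 × 4). Row 12: index ⌊(12-1)/4⌋ = 2 into account → AC14; (12-1) mod 4 = 3 into the melted columns → Sep.
So row 12 is (AC14, Sep, 348); balance = 348.

348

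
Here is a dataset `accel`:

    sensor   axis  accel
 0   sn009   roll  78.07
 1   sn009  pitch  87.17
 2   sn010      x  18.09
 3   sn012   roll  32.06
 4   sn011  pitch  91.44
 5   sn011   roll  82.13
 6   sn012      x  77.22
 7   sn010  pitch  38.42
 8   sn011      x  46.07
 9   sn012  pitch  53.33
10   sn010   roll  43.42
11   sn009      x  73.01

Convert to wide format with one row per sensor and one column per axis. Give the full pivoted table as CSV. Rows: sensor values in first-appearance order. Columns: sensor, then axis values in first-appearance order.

Columns: sensor plus the 3 distinct axis values (roll, pitch, x).
For example, row sn009 column roll takes accel=78.07 from the long row (sn009, roll).

sensor,roll,pitch,x
sn009,78.07,87.17,73.01
sn010,43.42,38.42,18.09
sn012,32.06,53.33,77.22
sn011,82.13,91.44,46.07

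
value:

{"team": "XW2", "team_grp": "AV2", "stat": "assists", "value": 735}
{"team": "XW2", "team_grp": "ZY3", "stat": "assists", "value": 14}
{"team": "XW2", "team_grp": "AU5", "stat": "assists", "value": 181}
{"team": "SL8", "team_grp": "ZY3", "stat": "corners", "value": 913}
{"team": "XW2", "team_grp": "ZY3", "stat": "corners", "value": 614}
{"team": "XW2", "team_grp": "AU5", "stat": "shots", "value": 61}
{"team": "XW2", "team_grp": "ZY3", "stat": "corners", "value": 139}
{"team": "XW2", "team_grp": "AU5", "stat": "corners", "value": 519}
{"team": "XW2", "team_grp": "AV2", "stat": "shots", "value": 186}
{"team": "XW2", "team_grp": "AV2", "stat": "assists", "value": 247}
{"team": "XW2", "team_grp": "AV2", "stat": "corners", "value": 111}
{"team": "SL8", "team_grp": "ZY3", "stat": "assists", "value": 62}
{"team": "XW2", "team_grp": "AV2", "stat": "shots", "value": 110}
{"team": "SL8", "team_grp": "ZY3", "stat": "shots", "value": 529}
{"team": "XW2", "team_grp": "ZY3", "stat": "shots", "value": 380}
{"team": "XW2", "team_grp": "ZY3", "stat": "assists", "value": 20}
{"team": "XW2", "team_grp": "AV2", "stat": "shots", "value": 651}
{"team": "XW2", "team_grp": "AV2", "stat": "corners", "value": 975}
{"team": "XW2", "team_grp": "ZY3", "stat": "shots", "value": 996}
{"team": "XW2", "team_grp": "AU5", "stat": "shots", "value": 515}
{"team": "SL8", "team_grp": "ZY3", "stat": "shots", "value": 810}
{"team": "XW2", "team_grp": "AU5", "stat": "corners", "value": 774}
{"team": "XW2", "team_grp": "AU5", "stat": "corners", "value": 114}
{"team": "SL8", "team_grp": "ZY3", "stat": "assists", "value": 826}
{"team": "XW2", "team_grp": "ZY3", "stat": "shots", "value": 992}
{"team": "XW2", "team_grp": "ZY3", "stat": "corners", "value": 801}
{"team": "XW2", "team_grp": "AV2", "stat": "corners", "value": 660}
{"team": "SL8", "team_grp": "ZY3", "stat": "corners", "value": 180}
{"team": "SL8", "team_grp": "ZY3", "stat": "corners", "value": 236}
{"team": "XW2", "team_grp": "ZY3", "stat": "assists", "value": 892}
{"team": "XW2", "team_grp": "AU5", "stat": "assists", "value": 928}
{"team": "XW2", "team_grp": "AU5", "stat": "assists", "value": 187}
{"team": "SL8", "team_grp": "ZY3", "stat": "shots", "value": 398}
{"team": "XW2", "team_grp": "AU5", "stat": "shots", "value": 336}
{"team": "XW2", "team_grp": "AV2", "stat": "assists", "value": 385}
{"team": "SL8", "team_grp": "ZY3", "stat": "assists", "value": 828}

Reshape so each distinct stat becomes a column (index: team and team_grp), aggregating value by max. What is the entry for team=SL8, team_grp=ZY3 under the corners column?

913

Rows with team=SL8, team_grp=ZY3 and stat=corners: value values are 913, 180, 236.
max(913, 180, 236) = 913.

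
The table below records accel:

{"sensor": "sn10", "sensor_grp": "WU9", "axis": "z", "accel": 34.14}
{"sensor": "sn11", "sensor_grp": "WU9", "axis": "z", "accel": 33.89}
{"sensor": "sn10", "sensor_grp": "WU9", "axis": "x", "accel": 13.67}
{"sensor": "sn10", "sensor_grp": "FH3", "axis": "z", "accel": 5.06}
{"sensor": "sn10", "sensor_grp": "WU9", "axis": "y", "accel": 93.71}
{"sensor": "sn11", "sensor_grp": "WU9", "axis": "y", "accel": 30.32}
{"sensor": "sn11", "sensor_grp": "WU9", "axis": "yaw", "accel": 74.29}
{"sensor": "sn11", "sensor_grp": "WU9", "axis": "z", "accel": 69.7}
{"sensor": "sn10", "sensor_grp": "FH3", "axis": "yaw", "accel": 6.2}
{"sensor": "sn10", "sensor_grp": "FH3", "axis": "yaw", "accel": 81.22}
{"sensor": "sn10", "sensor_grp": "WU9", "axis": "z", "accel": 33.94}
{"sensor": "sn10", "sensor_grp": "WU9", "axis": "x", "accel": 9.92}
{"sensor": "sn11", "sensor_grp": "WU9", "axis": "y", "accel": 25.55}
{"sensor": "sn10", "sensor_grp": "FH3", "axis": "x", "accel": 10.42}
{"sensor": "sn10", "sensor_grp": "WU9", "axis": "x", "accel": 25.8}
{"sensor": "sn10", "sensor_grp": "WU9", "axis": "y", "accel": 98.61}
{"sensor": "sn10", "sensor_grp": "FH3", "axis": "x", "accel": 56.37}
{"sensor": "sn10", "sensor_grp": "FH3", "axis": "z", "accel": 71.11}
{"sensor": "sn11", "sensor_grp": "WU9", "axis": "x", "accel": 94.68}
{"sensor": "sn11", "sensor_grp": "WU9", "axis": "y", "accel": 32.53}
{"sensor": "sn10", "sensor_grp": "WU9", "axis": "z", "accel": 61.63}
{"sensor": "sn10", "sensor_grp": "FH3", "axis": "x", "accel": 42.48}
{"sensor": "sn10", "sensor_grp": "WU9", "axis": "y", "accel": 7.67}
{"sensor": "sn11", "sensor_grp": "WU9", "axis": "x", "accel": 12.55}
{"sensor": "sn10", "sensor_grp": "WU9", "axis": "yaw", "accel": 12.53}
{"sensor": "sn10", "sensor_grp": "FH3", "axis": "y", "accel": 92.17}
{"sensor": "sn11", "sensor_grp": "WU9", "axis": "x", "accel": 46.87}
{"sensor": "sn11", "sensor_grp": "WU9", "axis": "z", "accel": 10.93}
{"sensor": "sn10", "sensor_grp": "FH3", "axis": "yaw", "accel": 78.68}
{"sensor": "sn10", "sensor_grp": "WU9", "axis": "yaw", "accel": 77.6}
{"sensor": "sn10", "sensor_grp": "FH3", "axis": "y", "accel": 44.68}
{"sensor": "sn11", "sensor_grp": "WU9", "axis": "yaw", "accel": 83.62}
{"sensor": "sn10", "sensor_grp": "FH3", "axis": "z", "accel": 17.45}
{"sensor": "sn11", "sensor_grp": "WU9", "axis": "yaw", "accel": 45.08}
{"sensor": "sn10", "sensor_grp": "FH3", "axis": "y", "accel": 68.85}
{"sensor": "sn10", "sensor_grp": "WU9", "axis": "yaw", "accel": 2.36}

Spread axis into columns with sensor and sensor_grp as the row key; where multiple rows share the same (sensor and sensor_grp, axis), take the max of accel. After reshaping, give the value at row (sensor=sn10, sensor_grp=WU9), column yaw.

Rows with sensor=sn10, sensor_grp=WU9 and axis=yaw: accel values are 12.53, 77.6, 2.36.
max(12.53, 77.6, 2.36) = 77.6.

77.6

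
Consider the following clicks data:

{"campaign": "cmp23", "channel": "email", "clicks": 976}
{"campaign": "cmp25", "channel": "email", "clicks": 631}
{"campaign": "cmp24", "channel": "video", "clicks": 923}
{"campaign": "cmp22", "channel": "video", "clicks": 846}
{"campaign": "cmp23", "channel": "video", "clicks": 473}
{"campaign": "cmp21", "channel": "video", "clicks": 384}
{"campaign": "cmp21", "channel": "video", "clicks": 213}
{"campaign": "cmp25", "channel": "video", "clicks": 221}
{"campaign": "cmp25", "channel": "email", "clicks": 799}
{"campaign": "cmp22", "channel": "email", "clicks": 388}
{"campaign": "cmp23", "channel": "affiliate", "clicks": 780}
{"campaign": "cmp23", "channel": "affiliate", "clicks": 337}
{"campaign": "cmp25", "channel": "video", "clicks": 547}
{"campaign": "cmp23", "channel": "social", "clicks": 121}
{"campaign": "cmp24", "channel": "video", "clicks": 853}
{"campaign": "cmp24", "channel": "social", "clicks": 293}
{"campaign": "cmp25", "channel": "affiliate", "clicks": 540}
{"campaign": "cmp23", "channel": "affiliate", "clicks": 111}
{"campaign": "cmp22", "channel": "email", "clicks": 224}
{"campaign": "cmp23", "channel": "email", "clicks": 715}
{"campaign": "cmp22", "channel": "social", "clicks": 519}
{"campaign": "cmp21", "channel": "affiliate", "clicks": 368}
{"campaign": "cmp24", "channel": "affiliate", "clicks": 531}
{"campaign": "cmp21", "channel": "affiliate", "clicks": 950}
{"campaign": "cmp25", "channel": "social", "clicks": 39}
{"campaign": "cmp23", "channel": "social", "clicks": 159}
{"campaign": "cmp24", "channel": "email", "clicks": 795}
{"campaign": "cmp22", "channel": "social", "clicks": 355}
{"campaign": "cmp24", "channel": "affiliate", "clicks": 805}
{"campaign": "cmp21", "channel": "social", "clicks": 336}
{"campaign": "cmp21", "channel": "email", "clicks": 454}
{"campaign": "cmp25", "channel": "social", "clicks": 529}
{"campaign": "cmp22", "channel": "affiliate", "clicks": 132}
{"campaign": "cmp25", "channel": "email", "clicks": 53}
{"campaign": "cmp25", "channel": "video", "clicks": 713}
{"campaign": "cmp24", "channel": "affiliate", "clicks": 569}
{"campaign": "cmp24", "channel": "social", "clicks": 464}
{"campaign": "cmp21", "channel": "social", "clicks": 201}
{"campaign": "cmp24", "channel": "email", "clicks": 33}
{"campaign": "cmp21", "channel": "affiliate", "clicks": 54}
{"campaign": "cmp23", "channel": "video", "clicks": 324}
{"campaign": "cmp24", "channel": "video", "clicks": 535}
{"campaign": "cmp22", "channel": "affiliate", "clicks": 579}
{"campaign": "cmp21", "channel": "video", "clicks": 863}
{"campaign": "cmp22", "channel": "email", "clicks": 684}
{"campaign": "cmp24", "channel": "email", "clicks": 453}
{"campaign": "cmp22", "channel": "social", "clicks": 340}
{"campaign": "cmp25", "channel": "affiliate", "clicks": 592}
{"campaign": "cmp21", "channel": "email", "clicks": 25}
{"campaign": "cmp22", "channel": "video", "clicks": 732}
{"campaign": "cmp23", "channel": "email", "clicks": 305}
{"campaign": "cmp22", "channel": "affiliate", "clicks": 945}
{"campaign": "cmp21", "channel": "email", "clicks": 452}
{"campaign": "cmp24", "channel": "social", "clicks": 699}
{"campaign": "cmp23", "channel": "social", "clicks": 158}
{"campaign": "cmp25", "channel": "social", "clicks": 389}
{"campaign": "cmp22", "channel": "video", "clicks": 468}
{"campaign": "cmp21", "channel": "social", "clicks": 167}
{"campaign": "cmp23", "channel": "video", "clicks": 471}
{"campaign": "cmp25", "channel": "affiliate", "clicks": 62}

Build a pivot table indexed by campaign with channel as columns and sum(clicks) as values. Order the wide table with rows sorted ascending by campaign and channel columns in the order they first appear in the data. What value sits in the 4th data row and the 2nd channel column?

With rows sorted ascending by campaign, row 4 is campaign=cmp24. channel columns in first-appearance order: email, video, affiliate, social; column 2 is video.
Long rows with campaign=cmp24, channel=video: 923 + 853 + 535 = 2311.

2311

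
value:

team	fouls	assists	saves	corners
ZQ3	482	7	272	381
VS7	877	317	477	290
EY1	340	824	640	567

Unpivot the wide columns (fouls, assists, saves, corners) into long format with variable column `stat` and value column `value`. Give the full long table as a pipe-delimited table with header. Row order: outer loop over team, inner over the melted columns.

Each (team, column) pair becomes one row: 3 × 4 = 12 rows.
For example, (ZQ3, fouls) → value=482.

| team | stat | value |
| ZQ3 | fouls | 482 |
| ZQ3 | assists | 7 |
| ZQ3 | saves | 272 |
| ZQ3 | corners | 381 |
| VS7 | fouls | 877 |
| VS7 | assists | 317 |
| VS7 | saves | 477 |
| VS7 | corners | 290 |
| EY1 | fouls | 340 |
| EY1 | assists | 824 |
| EY1 | saves | 640 |
| EY1 | corners | 567 |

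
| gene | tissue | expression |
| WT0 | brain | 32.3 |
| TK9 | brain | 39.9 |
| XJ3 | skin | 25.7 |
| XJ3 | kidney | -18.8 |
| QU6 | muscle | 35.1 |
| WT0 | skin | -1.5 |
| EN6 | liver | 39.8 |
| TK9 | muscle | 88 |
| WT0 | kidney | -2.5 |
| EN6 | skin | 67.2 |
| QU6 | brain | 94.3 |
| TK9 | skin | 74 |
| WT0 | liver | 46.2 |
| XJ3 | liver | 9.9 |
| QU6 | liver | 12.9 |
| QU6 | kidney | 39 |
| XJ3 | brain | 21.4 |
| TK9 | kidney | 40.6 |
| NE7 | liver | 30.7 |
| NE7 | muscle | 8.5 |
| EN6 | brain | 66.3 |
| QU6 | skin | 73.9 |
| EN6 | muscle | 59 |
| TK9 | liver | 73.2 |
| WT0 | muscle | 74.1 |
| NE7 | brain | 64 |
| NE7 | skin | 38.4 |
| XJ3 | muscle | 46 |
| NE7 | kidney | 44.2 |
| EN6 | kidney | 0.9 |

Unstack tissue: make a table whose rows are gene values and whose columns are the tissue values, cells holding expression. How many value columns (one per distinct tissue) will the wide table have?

5 distinct tissue values: skin, liver, kidney, brain, muscle.

5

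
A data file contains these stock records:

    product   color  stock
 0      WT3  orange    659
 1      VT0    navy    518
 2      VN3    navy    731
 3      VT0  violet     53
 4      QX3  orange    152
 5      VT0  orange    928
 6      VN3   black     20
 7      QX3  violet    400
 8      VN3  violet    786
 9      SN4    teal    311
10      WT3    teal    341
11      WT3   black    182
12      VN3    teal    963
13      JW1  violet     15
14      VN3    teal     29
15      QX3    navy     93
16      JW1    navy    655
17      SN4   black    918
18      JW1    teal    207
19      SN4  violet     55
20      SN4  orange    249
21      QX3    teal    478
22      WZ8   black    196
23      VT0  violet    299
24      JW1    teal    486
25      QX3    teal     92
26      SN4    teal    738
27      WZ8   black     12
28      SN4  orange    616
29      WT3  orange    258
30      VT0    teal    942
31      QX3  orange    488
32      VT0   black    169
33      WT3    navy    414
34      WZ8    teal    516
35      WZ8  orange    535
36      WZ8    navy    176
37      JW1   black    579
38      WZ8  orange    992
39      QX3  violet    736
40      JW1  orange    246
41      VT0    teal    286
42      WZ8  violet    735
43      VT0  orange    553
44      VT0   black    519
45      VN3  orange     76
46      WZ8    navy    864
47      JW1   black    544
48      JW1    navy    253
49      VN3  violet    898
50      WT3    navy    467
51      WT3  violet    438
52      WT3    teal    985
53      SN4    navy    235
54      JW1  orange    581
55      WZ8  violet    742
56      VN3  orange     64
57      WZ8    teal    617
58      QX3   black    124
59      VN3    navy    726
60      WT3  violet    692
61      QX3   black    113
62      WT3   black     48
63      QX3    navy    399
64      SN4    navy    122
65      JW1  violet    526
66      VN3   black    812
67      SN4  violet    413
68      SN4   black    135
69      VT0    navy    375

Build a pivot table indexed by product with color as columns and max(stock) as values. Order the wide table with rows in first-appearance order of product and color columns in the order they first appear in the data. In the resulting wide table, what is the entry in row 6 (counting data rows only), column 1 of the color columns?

With rows in first-appearance order of product, row 6 is product=JW1. color columns in first-appearance order: orange, navy, violet, black, teal; column 1 is orange.
Long rows with product=JW1, color=orange: max(246, 581) = 581.

581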